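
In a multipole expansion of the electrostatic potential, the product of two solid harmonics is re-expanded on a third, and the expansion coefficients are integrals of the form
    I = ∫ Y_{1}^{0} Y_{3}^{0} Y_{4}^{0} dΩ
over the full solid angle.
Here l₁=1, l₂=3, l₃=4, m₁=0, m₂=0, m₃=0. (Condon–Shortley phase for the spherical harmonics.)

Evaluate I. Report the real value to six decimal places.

0.246233

m-sum 0 ✓  L=8 even ✓  2≤4≤4 ✓
Π(2lᵢ+1) = 3×7×9 = 189
triangle coeff Δ(1,3,4) = 1/252
Σ_t [0,0]: t=0:+1/36 = 1/36
(3j)²=4/63 [(1 3 4; 0 0 0)], sign=+1
(m-triple is (0,0,0) — same symbol as above.)
⇒ 4πI² = 16/21
I = (+1)√(16/21/(4π)) = 0.24623252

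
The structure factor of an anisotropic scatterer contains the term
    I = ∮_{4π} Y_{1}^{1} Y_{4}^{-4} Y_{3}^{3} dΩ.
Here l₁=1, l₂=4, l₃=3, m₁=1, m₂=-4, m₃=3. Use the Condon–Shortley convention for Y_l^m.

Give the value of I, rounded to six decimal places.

Checks pass: Σm=0; 8 even; l₃=3∈[3,5].
(2·1+1)(2·4+1)(2·3+1) = 189
Δ: 2! 0! 6! / 9! → 1/252
sum: t=1:−1/36 = -1/36
3j²(1 4 3; 0 0 0) = Δ·Π!·Σ² = 4/63  (sign +1)
sum: t=0:+1/1440 = 1/1440
3j²(1 4 3; 1 -4 3) = Δ·Π!·Σ² = 1/9  (sign +1)
combine: 4πI² = 189·4/63·1/9 = 4/3
take √, sign +1: I = 0.32573501

0.325735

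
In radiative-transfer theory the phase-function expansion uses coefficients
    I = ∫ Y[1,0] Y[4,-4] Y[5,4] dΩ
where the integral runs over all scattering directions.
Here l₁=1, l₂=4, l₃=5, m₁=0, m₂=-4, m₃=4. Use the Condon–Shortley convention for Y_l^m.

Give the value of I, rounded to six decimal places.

0.147319

Checks pass: Σm=0; 10 even; l₃=5∈[3,5].
(2·1+1)(2·4+1)(2·5+1) = 297
Δ: 0! 2! 8! / 11! → 1/495
sum: t=0:+1/576 = 1/576
3j²(1 4 5; 0 0 0) = Δ·Π!·Σ² = 5/99  (sign -1)
sum: t=0:+1/40320 = 1/40320
3j²(1 4 5; 0 -4 4) = Δ·Π!·Σ² = 1/55  (sign -1)
combine: 4πI² = 297·5/99·1/55 = 3/11
take √, sign +1: I = 0.14731920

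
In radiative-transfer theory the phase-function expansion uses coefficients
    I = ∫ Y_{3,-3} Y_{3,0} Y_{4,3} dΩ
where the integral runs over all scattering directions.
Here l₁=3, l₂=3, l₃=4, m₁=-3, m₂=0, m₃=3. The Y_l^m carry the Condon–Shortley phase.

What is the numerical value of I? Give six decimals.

0.203551

m-sum 0 ✓  L=10 even ✓  0≤4≤6 ✓
Π(2lᵢ+1) = 7×7×9 = 441
triangle coeff Δ(3,3,4) = 1/34650
Σ_t [0,2]: t=0:+1/72 t=1:−1/16 t=2:+1/72 = -5/144
(3j)²=2/77 [(3 3 4; 0 0 0)], sign=-1
Σ_t [2,2]: t=2:+1/288 = 1/288
(3j)²=1/22 [(3 3 4; -3 0 3)], sign=-1
⇒ 4πI² = 63/121
I = (+1)√(63/121/(4π)) = 0.20355073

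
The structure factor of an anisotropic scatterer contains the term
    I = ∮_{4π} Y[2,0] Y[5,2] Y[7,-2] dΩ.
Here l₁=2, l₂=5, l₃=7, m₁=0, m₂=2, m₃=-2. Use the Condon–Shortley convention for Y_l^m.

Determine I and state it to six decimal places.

0.215014

Rules hold: Σm=0, L=14 even, 3≤7≤7.
N = 5·11·15 = 825
Δ = 0!·4!·10!/15! = 1/15015
Racah Σ t=0..0: t=0:+1/57600 = 1/57600
⇒ 3j(2 5 7; 0 0 0)² = 21/715, sgn -1
Racah Σ t=0..0: t=0:+1/120960 = 1/120960
⇒ 3j(2 5 7; 0 2 -2)² = 24/1001, sgn -1
4πI² = N·(3j₀)²·(3jₘ)² = 1080/1859
I = +1·√(0.580958/4π) = 0.21501425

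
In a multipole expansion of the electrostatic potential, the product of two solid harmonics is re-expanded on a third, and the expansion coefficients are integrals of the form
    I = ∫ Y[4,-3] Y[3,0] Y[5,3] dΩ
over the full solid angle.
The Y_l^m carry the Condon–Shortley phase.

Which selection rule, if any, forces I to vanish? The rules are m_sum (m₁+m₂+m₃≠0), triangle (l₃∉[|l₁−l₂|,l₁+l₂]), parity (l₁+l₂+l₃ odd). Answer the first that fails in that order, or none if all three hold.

Σmᵢ = 0  ✓
l₃∈[|l₁−l₂|,l₁+l₂]=[1,7], have l₃=5  ✓
Σlᵢ = 12 ⇒ even  ✓

none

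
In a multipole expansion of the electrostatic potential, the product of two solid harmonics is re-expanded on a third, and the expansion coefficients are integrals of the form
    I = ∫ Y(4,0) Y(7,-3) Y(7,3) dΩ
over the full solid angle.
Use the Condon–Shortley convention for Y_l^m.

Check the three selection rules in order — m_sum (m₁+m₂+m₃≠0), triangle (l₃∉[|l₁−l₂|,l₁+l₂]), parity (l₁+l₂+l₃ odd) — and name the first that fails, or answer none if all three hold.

none

Σmᵢ = 0  ✓
l₃∈[|l₁−l₂|,l₁+l₂]=[3,11], have l₃=7  ✓
Σlᵢ = 18 ⇒ even  ✓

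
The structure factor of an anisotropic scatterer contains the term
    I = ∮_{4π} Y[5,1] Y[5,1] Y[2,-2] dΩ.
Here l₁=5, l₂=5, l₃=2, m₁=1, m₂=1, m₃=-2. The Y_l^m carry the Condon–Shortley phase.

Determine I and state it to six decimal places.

Checks pass: Σm=0; 12 even; l₃=2∈[0,10].
(2·5+1)(2·5+1)(2·2+1) = 605
Δ: 8! 2! 2! / 13! → 1/38610
sum: t=3:−1/2880 t=4:+1/576 t=5:−1/2880 = 1/960
3j²(5 5 2; 0 0 0) = Δ·Π!·Σ² = 10/429  (sign +1)
sum: t=4:+1/2304 = 1/2304
3j²(5 5 2; 1 1 -2) = Δ·Π!·Σ² = 5/143  (sign +1)
combine: 4πI² = 605·10/429·5/143 = 250/507
take √, sign +1: I = 0.19808933

0.198089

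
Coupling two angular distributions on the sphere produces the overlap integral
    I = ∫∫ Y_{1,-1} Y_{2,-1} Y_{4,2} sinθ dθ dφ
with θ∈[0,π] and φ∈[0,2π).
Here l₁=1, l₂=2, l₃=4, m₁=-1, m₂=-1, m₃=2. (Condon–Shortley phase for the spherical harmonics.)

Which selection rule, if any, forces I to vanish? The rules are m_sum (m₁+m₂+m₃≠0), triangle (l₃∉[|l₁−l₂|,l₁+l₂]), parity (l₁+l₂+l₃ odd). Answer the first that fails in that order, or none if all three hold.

m₁+m₂+m₃ = -1 − 1 + 2 = 0  ✓
triangle: |1−2|=1 ≤ l₃=4 ≤ 1+2=3  ✗
parity: l₁+l₂+l₃ = 7 is odd

triangle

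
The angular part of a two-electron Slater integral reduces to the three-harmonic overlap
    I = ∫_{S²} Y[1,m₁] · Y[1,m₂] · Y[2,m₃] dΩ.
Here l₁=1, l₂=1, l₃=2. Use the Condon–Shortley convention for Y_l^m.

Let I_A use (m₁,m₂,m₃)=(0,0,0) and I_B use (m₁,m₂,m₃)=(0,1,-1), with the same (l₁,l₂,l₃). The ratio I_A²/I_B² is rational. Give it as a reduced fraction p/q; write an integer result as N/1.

4/3

Shared (l₁,l₂,l₃)=(1,1,2): N and (l;000)² cancel in I_A²/I_B².
A: Δ = 0!·2!·2!/5! = 1/30; Racah Σ t=0..0: t=0:+1/1 = 1/1; ⇒ 3j(1 1 2; 0 0 0)² = 2/15, sgn +1
B: Δ = 0!·2!·2!/5! = 1/30; Racah Σ t=0..0: t=0:+1/2 = 1/2; ⇒ 3j(1 1 2; 0 1 -1)² = 1/10, sgn -1
I_A²/I_B² = (2/15)/(1/10) = 4/3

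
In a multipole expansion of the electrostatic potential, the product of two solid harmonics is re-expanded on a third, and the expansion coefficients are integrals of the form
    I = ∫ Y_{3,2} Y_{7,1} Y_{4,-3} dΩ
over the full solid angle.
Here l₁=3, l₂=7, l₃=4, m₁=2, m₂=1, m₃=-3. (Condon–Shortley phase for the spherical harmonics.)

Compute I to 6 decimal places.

Rules hold: Σm=0, L=14 even, 4≤4≤10.
N = 7·15·9 = 945
Δ = 6!·0!·8!/15! = 1/45045
Racah Σ t=3..3: t=3:−1/20736 = -1/20736
⇒ 3j(3 7 4; 0 0 0)² = 35/1287, sgn -1
Racah Σ t=1..1: t=1:−1/604800 = -1/604800
⇒ 3j(3 7 4; 2 1 -3)² = 16/15015, sgn +1
4πI² = N·(3j₀)²·(3jₘ)² = 560/20449
I = -1·√(0.0273852/4π) = -0.04668239

-0.046682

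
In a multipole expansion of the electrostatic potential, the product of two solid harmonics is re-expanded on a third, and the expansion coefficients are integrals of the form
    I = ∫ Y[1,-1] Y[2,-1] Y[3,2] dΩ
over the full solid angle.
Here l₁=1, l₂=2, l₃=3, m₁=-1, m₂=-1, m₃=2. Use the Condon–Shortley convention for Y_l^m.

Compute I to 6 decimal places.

Checks pass: Σm=0; 6 even; l₃=3∈[1,3].
(2·1+1)(2·2+1)(2·3+1) = 105
Δ: 0! 2! 4! / 7! → 1/105
sum: t=0:+1/4 = 1/4
3j²(1 2 3; 0 0 0) = Δ·Π!·Σ² = 3/35  (sign -1)
sum: t=0:+1/12 = 1/12
3j²(1 2 3; -1 -1 2) = Δ·Π!·Σ² = 2/21  (sign -1)
combine: 4πI² = 105·3/35·2/21 = 6/7
take √, sign +1: I = 0.26116903

0.261169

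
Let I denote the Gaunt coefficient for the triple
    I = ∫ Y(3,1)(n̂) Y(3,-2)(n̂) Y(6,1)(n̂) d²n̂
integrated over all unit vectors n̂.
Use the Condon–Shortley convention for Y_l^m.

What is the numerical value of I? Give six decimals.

Rules hold: Σm=0, L=12 even, 0≤6≤6.
N = 7·7·13 = 637
Δ = 0!·6!·6!/13! = 1/12012
Racah Σ t=0..0: t=0:+1/1296 = 1/1296
⇒ 3j(3 3 6; 0 0 0)² = 100/3003, sgn +1
Racah Σ t=0..0: t=0:+1/5760 = 1/5760
⇒ 3j(3 3 6; 1 -2 1)² = 5/572, sgn -1
4πI² = N·(3j₀)²·(3jₘ)² = 875/4719
I = -1·√(0.185421/4π) = -0.12147142

-0.121471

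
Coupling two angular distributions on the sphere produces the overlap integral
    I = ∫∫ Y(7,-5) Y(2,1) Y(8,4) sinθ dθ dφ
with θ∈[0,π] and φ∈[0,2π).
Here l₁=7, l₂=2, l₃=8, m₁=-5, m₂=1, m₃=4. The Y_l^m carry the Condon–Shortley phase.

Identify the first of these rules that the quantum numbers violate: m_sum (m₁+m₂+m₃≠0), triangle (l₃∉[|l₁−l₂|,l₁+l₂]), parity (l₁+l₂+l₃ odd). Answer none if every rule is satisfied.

parity

azimuthal sum: -5 + 1 + 4 = 0  ✓
5 ≤ 8 ≤ 9 (triangle on l)  ✓
L = 7 + 2 + 8 = 17 (odd)  ✗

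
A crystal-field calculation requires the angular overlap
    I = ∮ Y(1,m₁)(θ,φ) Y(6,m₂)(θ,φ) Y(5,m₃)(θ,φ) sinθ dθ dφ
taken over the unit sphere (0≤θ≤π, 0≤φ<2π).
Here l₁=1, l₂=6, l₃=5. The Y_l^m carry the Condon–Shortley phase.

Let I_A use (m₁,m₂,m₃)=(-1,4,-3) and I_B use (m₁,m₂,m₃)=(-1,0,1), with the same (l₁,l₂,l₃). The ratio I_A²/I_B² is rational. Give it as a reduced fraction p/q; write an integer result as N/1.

3/1

l's match ⇒ only the (l;m) 3-j factors differ between A and B.
A: triangle coeff Δ(1,6,5) = 1/858; Σ_t [2,2]: t=2:+1/161280 = 1/161280; (3j)²=15/286 [(1 6 5; -1 4 -3)], sign=+1
B: triangle coeff Δ(1,6,5) = 1/858; Σ_t [2,2]: t=2:+1/34560 = 1/34560; (3j)²=5/286 [(1 6 5; -1 0 1)], sign=+1
I_A²/I_B² = (15/286)/(5/286) = 3/1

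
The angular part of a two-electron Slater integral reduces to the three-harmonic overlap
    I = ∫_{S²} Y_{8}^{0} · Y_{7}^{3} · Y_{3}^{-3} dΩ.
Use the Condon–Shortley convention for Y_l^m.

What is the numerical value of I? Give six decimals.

m-sum 0 ✓  L=18 even ✓  1≤3≤15 ✓
Π(2lᵢ+1) = 17×15×7 = 1785
triangle coeff Δ(8,7,3) = 1/5290740
Σ_t [5,7]: t=5:−1/7257600 t=6:+1/2073600 t=7:−1/7257600 = 1/4838400
(3j)²=252/20995 [(8 7 3; 0 0 0)], sign=-1
Σ_t [8,8]: t=8:+1/46448640 = 1/46448640
(3j)²=75/8398 [(8 7 3; 0 3 -3)], sign=+1
⇒ 4πI² = 198450/1037153
I = (-1)√(198450/1037153/(4π)) = -0.12339547

-0.123395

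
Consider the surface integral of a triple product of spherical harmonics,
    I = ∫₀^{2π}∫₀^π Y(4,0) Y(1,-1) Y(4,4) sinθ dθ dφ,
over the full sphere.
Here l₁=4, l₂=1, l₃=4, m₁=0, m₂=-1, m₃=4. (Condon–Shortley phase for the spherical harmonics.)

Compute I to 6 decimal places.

0.000000

m-sum = 0 − 1 + 4 = 3 ≠ 0 ⇒ I = 0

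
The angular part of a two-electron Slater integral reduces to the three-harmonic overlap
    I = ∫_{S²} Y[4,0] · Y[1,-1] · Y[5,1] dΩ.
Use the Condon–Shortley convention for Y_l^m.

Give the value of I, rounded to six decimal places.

Rules hold: Σm=0, L=10 even, 3≤5≤5.
N = 9·3·11 = 297
Δ = 0!·8!·2!/11! = 1/495
Racah Σ t=0..0: t=0:+1/576 = 1/576
⇒ 3j(4 1 5; 0 0 0)² = 5/99, sgn -1
Racah Σ t=0..0: t=0:+1/1152 = 1/1152
⇒ 3j(4 1 5; 0 -1 1)² = 1/33, sgn +1
4πI² = N·(3j₀)²·(3jₘ)² = 5/11
I = -1·√(0.454545/4π) = -0.19018827

-0.190188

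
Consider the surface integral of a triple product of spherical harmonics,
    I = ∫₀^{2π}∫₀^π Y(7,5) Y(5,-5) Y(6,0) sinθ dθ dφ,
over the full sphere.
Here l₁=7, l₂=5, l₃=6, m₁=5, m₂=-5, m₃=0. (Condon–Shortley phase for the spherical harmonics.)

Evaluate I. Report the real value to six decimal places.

m-sum 0 ✓  L=18 even ✓  2≤6≤12 ✓
Π(2lᵢ+1) = 15×11×13 = 2145
triangle coeff Δ(7,5,6) = 1/174594420
Σ_t [1,5]: t=1:−1/4147200 t=2:+1/207360 t=3:−1/82944 t=4:+1/207360 t=5:−1/4147200 = -1/345600
(3j)²=420/46189 [(7 5 6; 0 0 0)], sign=-1
Σ_t [0,0]: t=0:+1/24883200 = 1/24883200
(3j)²=70/4199 [(7 5 6; 5 -5 0)], sign=+1
⇒ 4πI² = 441000/1356277
I = (-1)√(441000/1356277/(4π)) = -0.16085707

-0.160857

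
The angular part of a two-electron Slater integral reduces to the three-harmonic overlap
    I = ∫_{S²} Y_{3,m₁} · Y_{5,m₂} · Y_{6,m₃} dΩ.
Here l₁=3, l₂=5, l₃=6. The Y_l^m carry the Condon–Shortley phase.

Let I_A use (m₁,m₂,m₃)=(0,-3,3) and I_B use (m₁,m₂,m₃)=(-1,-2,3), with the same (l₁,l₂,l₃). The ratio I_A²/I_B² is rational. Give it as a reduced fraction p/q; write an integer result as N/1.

Shared (l₁,l₂,l₃)=(3,5,6): N and (l;000)² cancel in I_A²/I_B².
A: Δ = 2!·4!·8!/15! = 1/675675; Racah Σ t=0..2: t=0:+1/17280 t=1:−1/20160 t=2:+1/483840 = 1/96768; ⇒ 3j(3 5 6; 0 -3 3)² = 1/1001, sgn -1
B: Δ = 2!·4!·8!/15! = 1/675675; Racah Σ t=0..2: t=0:+1/34560 t=1:−1/8640 t=2:+1/40320 = -1/16128; ⇒ 3j(3 5 6; -1 -2 3)² = 18/1001, sgn +1
I_A²/I_B² = (1/1001)/(18/1001) = 1/18

1/18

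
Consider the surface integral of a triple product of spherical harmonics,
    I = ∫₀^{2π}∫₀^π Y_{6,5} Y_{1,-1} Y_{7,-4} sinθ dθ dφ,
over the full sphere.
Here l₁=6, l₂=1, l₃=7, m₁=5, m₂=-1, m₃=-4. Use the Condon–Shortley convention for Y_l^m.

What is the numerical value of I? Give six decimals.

Rules hold: Σm=0, L=14 even, 5≤7≤7.
N = 13·3·15 = 585
Δ = 0!·12!·2!/15! = 1/1365
Racah Σ t=0..0: t=0:+1/518400 = 1/518400
⇒ 3j(6 1 7; 0 0 0)² = 7/195, sgn -1
Racah Σ t=0..0: t=0:+1/79833600 = 1/79833600
⇒ 3j(6 1 7; 5 -1 -4)² = 1/455, sgn -1
4πI² = N·(3j₀)²·(3jₘ)² = 3/65
I = +1·√(0.0461538/4π) = 0.06060368

0.060604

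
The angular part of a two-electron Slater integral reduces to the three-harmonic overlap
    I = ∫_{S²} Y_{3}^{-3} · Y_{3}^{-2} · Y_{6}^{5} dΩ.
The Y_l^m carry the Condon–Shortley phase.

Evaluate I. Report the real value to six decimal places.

-0.254801

Checks pass: Σm=0; 12 even; l₃=6∈[0,6].
(2·3+1)(2·3+1)(2·6+1) = 637
Δ: 0! 6! 6! / 13! → 1/12012
sum: t=0:+1/1296 = 1/1296
3j²(3 3 6; 0 0 0) = Δ·Π!·Σ² = 100/3003  (sign +1)
sum: t=0:+1/86400 = 1/86400
3j²(3 3 6; -3 -2 5) = Δ·Π!·Σ² = 1/26  (sign -1)
combine: 4πI² = 637·100/3003·1/26 = 350/429
take √, sign -1: I = -0.25480060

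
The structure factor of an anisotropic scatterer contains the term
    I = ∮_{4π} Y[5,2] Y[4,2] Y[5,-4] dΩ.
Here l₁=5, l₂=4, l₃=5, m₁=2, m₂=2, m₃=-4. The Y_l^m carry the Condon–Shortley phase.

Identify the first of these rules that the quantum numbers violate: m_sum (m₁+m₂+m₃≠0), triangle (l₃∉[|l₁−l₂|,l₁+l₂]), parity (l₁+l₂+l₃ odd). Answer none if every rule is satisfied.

azimuthal sum: 2 + 2 − 4 = 0  ✓
1 ≤ 5 ≤ 9 (triangle on l)  ✓
L = 5 + 4 + 5 = 14 (even)  ✓

none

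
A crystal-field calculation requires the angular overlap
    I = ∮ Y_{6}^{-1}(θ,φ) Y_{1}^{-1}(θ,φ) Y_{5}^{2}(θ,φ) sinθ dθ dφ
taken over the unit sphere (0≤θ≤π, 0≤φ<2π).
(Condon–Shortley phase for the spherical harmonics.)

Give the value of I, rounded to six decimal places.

Rules hold: Σm=0, L=12 even, 5≤5≤7.
N = 13·3·11 = 429
Δ = 2!·10!·0!/13! = 1/858
Racah Σ t=1..1: t=1:−1/14400 = -1/14400
⇒ 3j(6 1 5; 0 0 0)² = 6/143, sgn +1
Racah Σ t=0..0: t=0:+1/60480 = 1/60480
⇒ 3j(6 1 5; -1 -1 2)² = 5/429, sgn -1
4πI² = N·(3j₀)²·(3jₘ)² = 30/143
I = -1·√(0.20979/4π) = -0.12920749

-0.129207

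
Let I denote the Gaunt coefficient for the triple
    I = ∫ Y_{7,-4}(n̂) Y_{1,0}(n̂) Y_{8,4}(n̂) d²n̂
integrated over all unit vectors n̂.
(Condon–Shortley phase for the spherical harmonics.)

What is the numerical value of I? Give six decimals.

0.211986

Checks pass: Σm=0; 16 even; l₃=8∈[6,8].
(2·7+1)(2·1+1)(2·8+1) = 765
Δ: 0! 14! 2! / 17! → 1/2040
sum: t=0:+1/25401600 = 1/25401600
3j²(7 1 8; 0 0 0) = Δ·Π!·Σ² = 8/255  (sign +1)
sum: t=0:+1/239500800 = 1/239500800
3j²(7 1 8; -4 0 4) = Δ·Π!·Σ² = 2/85  (sign +1)
combine: 4πI² = 765·8/255·2/85 = 48/85
take √, sign +1: I = 0.21198553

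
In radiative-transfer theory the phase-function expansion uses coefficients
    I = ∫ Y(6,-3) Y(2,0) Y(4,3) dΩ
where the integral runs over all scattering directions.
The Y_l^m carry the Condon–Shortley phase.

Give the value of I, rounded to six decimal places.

-0.165283

m-sum 0 ✓  L=12 even ✓  4≤4≤8 ✓
Π(2lᵢ+1) = 13×5×9 = 585
triangle coeff Δ(6,2,4) = 1/6435
Σ_t [2,2]: t=2:+1/2304 = 1/2304
(3j)²=5/143 [(6 2 4; 0 0 0)], sign=+1
Σ_t [2,2]: t=2:+1/20160 = 1/20160
(3j)²=12/715 [(6 2 4; -3 0 3)], sign=-1
⇒ 4πI² = 540/1573
I = (-1)√(540/1573/(4π)) = -0.16528277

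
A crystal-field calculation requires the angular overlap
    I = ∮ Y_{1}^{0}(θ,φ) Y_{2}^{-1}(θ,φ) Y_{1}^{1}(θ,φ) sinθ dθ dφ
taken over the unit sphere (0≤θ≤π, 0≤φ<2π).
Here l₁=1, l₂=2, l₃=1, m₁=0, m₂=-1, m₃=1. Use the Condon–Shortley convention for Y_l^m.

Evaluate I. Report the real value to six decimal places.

m-sum 0 ✓  L=4 even ✓  1≤1≤3 ✓
Π(2lᵢ+1) = 3×5×3 = 45
triangle coeff Δ(1,2,1) = 1/30
Σ_t [1,1]: t=1:−1/1 = -1/1
(3j)²=2/15 [(1 2 1; 0 0 0)], sign=+1
Σ_t [1,1]: t=1:−1/2 = -1/2
(3j)²=1/10 [(1 2 1; 0 -1 1)], sign=-1
⇒ 4πI² = 3/5
I = (-1)√(3/5/(4π)) = -0.21850969

-0.218510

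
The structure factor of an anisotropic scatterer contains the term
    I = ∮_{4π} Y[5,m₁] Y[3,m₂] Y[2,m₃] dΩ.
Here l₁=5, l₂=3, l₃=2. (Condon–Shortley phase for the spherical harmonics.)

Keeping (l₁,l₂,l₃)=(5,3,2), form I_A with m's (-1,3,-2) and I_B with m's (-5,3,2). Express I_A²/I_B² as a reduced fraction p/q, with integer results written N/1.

Same 5,3,2: normalisation and zero-m 3j drop out of the ratio.
A: Δ: 6! 4! 0! / 11! → 1/2310; sum: t=6:+1/17280 = 1/17280; 3j²(5 3 2; -1 3 -2) = Δ·Π!·Σ² = 1/2310  (sign +1)
B: Δ: 6! 4! 0! / 11! → 1/2310; sum: t=6:+1/17280 = 1/17280; 3j²(5 3 2; -5 3 2) = Δ·Π!·Σ² = 1/11  (sign +1)
I_A²/I_B² = (1/2310)/(1/11) = 1/210

1/210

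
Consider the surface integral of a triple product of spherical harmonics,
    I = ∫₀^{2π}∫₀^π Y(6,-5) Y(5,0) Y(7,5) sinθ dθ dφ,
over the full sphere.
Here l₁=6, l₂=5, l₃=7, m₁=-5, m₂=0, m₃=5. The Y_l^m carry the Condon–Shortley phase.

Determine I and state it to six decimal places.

0.038107

Checks pass: Σm=0; 18 even; l₃=7∈[1,11].
(2·6+1)(2·5+1)(2·7+1) = 2145
Δ: 4! 8! 6! / 19! → 1/174594420
sum: t=0:+1/4147200 t=1:−1/207360 t=2:+1/82944 t=3:−1/207360 t=4:+1/4147200 = 1/345600
3j²(6 5 7; 0 0 0) = Δ·Π!·Σ² = 420/46189  (sign -1)
sum: t=3:−1/11612160 t=4:+1/14515200 = -1/58060800
3j²(6 5 7; -5 0 5) = Δ·Π!·Σ² = 55/58786  (sign -1)
combine: 4πI² = 2145·420/46189·55/58786 = 24750/1356277
take √, sign +1: I = 0.03810733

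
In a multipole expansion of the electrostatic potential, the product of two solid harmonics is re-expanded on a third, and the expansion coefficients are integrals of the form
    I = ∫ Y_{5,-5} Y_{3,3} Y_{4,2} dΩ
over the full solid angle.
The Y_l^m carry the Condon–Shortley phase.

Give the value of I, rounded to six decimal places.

Rules hold: Σm=0, L=12 even, 2≤4≤8.
N = 11·7·9 = 693
Δ = 4!·6!·2!/13! = 1/180180
Racah Σ t=1..3: t=1:−1/576 t=2:+1/144 t=3:−1/576 = 1/288
⇒ 3j(5 3 4; 0 0 0)² = 20/1001, sgn +1
Racah Σ t=4..4: t=4:+1/34560 = 1/34560
⇒ 3j(5 3 4; -5 3 2)² = 5/286, sgn +1
4πI² = N·(3j₀)²·(3jₘ)² = 450/1859
I = +1·√(0.242066/4π) = 0.13879110

0.138791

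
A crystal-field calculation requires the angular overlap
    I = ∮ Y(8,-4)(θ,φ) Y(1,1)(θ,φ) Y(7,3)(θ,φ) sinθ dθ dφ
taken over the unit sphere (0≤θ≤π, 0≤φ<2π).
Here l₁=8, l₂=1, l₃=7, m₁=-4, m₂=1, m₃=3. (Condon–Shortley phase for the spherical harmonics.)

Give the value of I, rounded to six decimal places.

0.248575

Rules hold: Σm=0, L=16 even, 7≤7≤9.
N = 17·3·15 = 765
Δ = 2!·14!·0!/17! = 1/2040
Racah Σ t=1..1: t=1:−1/25401600 = -1/25401600
⇒ 3j(8 1 7; 0 0 0)² = 8/255, sgn +1
Racah Σ t=2..2: t=2:+1/174182400 = 1/174182400
⇒ 3j(8 1 7; -4 1 3)² = 11/340, sgn +1
4πI² = N·(3j₀)²·(3jₘ)² = 66/85
I = +1·√(0.776471/4π) = 0.24857507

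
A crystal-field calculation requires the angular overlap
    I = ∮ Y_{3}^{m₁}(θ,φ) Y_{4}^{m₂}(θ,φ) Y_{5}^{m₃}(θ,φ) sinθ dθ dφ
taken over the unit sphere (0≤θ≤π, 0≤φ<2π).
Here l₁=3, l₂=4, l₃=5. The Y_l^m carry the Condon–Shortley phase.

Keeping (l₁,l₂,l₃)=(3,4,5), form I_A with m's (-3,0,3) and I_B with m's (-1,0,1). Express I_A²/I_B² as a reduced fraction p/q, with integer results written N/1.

Same 3,4,5: normalisation and zero-m 3j drop out of the ratio.
A: Δ: 2! 4! 6! / 13! → 1/180180; sum: t=2:+1/2304 = 1/2304; 3j²(3 4 5; -3 0 3) = Δ·Π!·Σ² = 5/143  (sign +1)
B: Δ: 2! 4! 6! / 13! → 1/180180; sum: t=0:+1/2304 t=1:−1/216 t=2:+1/384 = -11/6912; 3j²(3 4 5; -1 0 1) = Δ·Π!·Σ² = 11/1638  (sign -1)
I_A²/I_B² = (5/143)/(11/1638) = 630/121

630/121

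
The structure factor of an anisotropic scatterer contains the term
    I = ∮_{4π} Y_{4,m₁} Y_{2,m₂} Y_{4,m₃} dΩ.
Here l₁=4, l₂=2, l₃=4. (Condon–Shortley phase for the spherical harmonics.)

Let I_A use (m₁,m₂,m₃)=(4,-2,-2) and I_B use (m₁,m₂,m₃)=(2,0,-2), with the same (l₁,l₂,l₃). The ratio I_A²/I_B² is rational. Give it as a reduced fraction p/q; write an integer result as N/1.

21/8

Shared (l₁,l₂,l₃)=(4,2,4): N and (l;000)² cancel in I_A²/I_B².
A: Δ = 2!·6!·2!/11! = 1/13860; Racah Σ t=0..0: t=0:+1/2880 = 1/2880; ⇒ 3j(4 2 4; 4 -2 -2)² = 2/165, sgn +1
B: Δ = 2!·6!·2!/11! = 1/13860; Racah Σ t=0..2: t=0:+1/192 t=1:−1/120 t=2:+1/2880 = -1/360; ⇒ 3j(4 2 4; 2 0 -2)² = 16/3465, sgn -1
I_A²/I_B² = (2/165)/(16/3465) = 21/8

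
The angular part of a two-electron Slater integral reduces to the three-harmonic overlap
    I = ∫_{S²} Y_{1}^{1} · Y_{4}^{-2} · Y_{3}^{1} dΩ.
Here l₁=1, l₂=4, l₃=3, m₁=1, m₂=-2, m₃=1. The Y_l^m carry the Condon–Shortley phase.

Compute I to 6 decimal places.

0.238414

Checks pass: Σm=0; 8 even; l₃=3∈[3,5].
(2·1+1)(2·4+1)(2·3+1) = 189
Δ: 2! 0! 6! / 9! → 1/252
sum: t=1:−1/36 = -1/36
3j²(1 4 3; 0 0 0) = Δ·Π!·Σ² = 4/63  (sign +1)
sum: t=0:+1/96 = 1/96
3j²(1 4 3; 1 -2 1) = Δ·Π!·Σ² = 5/84  (sign +1)
combine: 4πI² = 189·4/63·5/84 = 5/7
take √, sign +1: I = 0.23841361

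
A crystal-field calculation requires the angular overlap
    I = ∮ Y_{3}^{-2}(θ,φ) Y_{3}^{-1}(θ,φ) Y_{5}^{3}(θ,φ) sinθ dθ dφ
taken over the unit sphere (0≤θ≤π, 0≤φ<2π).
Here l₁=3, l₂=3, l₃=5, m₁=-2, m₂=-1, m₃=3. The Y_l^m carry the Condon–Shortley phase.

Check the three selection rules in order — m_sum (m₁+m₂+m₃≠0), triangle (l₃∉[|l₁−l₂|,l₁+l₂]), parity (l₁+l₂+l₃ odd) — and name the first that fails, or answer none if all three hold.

m₁+m₂+m₃ = -2 − 1 + 3 = 0  ✓
triangle: |3−3|=0 ≤ l₃=5 ≤ 3+3=6  ✓
parity: l₁+l₂+l₃ = 11 is odd  ✗

parity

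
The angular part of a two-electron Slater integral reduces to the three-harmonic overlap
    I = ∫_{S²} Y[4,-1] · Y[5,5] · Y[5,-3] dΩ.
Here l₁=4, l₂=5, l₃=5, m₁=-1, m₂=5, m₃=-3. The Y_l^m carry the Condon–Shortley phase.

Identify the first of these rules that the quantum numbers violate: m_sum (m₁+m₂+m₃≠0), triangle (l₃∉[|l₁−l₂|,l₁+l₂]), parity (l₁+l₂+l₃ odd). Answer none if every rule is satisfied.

m_sum

m₁+m₂+m₃ = -1 + 5 − 3 = 1  ✗
triangle: |4−5|=1 ≤ l₃=5 ≤ 4+5=9
parity: l₁+l₂+l₃ = 14 is even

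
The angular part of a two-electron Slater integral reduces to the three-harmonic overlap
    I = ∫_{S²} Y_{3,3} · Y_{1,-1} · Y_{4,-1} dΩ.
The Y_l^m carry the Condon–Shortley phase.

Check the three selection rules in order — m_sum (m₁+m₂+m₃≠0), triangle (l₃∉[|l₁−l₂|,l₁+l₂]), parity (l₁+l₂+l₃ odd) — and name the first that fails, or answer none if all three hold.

azimuthal sum: 3 − 1 − 1 = 1  ✗
2 ≤ 4 ≤ 4 (triangle on l)
L = 3 + 1 + 4 = 8 (even)

m_sum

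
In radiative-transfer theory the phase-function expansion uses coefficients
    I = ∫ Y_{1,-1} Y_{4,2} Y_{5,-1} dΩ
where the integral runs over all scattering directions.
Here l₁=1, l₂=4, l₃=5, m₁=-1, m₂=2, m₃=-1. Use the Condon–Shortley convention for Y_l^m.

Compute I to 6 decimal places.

m-sum 0 ✓  L=10 even ✓  3≤5≤5 ✓
Π(2lᵢ+1) = 3×9×11 = 297
triangle coeff Δ(1,4,5) = 1/495
Σ_t [0,0]: t=0:+1/576 = 1/576
(3j)²=5/99 [(1 4 5; 0 0 0)], sign=-1
Σ_t [0,0]: t=0:+1/2880 = 1/2880
(3j)²=2/165 [(1 4 5; -1 2 -1)], sign=+1
⇒ 4πI² = 2/11
I = (-1)√(2/11/(4π)) = -0.12028562

-0.120286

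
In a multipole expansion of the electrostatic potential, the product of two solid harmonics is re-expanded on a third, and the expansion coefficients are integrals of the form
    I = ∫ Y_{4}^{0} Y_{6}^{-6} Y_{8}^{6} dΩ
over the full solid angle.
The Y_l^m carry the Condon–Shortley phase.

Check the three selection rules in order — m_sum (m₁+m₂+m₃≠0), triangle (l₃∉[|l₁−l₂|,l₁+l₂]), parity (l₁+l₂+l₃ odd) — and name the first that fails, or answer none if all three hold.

none

m₁+m₂+m₃ = 0 − 6 + 6 = 0  ✓
triangle: |4−6|=2 ≤ l₃=8 ≤ 4+6=10  ✓
parity: l₁+l₂+l₃ = 18 is even  ✓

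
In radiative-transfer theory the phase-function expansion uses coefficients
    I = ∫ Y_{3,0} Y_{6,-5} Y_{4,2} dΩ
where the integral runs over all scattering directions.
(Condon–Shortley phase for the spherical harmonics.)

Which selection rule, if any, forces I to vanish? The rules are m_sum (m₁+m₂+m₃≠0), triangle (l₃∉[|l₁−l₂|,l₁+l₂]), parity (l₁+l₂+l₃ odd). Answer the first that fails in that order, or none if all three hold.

m_sum

Σmᵢ = -3  ✗
l₃∈[|l₁−l₂|,l₁+l₂]=[3,9], have l₃=4
Σlᵢ = 13 ⇒ odd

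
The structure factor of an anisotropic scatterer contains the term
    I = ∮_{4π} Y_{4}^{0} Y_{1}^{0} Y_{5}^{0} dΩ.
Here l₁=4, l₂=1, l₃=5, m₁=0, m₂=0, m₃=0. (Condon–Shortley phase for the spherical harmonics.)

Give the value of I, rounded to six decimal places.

0.245532

Rules hold: Σm=0, L=10 even, 3≤5≤5.
N = 9·3·11 = 297
Δ = 0!·8!·2!/11! = 1/495
Racah Σ t=0..0: t=0:+1/576 = 1/576
⇒ 3j(4 1 5; 0 0 0)² = 5/99, sgn -1
(m-triple is (0,0,0) — same symbol as above.)
4πI² = N·(3j₀)²·(3jₘ)² = 25/33
I = +1·√(0.757576/4π) = 0.24553200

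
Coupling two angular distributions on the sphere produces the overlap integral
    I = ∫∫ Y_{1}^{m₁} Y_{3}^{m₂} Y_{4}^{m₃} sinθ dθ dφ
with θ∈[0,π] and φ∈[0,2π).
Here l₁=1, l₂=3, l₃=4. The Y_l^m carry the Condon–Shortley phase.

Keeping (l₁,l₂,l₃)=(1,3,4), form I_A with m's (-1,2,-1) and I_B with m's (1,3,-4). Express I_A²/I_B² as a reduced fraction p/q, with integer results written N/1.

Same 1,3,4: normalisation and zero-m 3j drop out of the ratio.
A: Δ: 0! 2! 6! / 9! → 1/252; sum: t=0:+1/240 = 1/240; 3j²(1 3 4; -1 2 -1) = Δ·Π!·Σ² = 1/84  (sign -1)
B: Δ: 0! 2! 6! / 9! → 1/252; sum: t=0:+1/1440 = 1/1440; 3j²(1 3 4; 1 3 -4) = Δ·Π!·Σ² = 1/9  (sign +1)
I_A²/I_B² = (1/84)/(1/9) = 3/28

3/28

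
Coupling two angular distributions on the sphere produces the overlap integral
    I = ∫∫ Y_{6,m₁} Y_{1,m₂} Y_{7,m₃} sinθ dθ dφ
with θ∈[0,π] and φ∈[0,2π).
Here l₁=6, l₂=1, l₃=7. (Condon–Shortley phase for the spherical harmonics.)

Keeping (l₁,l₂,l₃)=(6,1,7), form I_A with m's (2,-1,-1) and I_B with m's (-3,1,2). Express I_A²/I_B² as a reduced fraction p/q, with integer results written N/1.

3/2

Same 6,1,7: normalisation and zero-m 3j drop out of the ratio.
A: Δ: 0! 12! 2! / 15! → 1/1365; sum: t=0:+1/1935360 = 1/1935360; 3j²(6 1 7; 2 -1 -1) = Δ·Π!·Σ² = 1/91  (sign +1)
B: Δ: 0! 12! 2! / 15! → 1/1365; sum: t=0:+1/4354560 = 1/4354560; 3j²(6 1 7; -3 1 2) = Δ·Π!·Σ² = 2/273  (sign -1)
I_A²/I_B² = (1/91)/(2/273) = 3/2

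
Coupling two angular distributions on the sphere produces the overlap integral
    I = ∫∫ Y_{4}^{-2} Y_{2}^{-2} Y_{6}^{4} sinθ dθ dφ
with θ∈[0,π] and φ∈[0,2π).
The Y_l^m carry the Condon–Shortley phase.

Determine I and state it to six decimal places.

0.230476

m-sum 0 ✓  L=12 even ✓  2≤6≤6 ✓
Π(2lᵢ+1) = 9×5×13 = 585
triangle coeff Δ(4,2,6) = 1/6435
Σ_t [0,0]: t=0:+1/2304 = 1/2304
(3j)²=5/143 [(4 2 6; 0 0 0)], sign=+1
Σ_t [0,0]: t=0:+1/34560 = 1/34560
(3j)²=14/429 [(4 2 6; -2 -2 4)], sign=+1
⇒ 4πI² = 1050/1573
I = (+1)√(1050/1573/(4π)) = 0.23047581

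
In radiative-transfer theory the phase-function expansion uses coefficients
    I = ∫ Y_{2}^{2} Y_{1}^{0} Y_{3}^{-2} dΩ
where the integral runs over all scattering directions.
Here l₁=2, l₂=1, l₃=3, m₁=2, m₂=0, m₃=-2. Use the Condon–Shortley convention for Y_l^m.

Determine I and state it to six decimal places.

Rules hold: Σm=0, L=6 even, 1≤3≤3.
N = 5·3·7 = 105
Δ = 0!·4!·2!/7! = 1/105
Racah Σ t=0..0: t=0:+1/4 = 1/4
⇒ 3j(2 1 3; 0 0 0)² = 3/35, sgn -1
Racah Σ t=0..0: t=0:+1/24 = 1/24
⇒ 3j(2 1 3; 2 0 -2)² = 1/21, sgn -1
4πI² = N·(3j₀)²·(3jₘ)² = 3/7
I = +1·√(0.428571/4π) = 0.18467439

0.184674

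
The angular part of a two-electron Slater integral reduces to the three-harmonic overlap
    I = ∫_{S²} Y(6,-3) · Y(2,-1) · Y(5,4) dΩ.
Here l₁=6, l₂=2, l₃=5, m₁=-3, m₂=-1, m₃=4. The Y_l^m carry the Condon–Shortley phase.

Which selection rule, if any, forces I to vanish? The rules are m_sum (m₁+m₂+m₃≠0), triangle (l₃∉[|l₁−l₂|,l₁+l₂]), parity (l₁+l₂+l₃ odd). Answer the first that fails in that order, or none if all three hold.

Σmᵢ = 0  ✓
l₃∈[|l₁−l₂|,l₁+l₂]=[4,8], have l₃=5  ✓
Σlᵢ = 13 ⇒ odd  ✗

parity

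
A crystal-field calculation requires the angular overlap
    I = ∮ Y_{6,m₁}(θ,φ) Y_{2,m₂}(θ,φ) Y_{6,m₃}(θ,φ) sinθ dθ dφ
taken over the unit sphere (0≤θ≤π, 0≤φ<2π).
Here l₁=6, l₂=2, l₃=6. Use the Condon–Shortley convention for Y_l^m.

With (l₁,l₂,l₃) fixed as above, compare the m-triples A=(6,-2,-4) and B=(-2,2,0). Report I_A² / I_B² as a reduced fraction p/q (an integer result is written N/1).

Same 6,2,6: normalisation and zero-m 3j drop out of the ratio.
A: Δ: 2! 10! 2! / 15! → 1/90090; sum: t=0:+1/14515200 = 1/14515200; 3j²(6 2 6; 6 -2 -4) = Δ·Π!·Σ² = 2/455  (sign +1)
B: Δ: 2! 10! 2! / 15! → 1/90090; sum: t=2:+1/69120 = 1/69120; 3j²(6 2 6; -2 2 0) = Δ·Π!·Σ² = 4/143  (sign +1)
I_A²/I_B² = (2/455)/(4/143) = 11/70

11/70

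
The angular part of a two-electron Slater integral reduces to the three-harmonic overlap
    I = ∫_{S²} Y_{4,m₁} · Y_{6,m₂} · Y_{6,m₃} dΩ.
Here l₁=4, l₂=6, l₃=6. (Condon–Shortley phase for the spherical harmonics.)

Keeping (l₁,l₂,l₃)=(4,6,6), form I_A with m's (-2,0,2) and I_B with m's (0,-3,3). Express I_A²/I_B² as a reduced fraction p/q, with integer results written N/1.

l's match ⇒ only the (l;m) 3-j factors differ between A and B.
A: triangle coeff Δ(4,6,6) = 1/15315300; Σ_t [2,4]: t=2:+1/55296 t=3:−1/25920 t=4:+1/138240 = -11/829440; (3j)²=11/1326 [(4 6 6; -2 0 2)], sign=-1
B: triangle coeff Δ(4,6,6) = 1/15315300; Σ_t [0,3]: t=0:+1/414720 t=1:−1/51840 t=2:+1/80640 t=3:−1/1451520 = -1/193536; (3j)²=81/17017 [(4 6 6; 0 -3 3)], sign=+1
I_A²/I_B² = (11/1326)/(81/17017) = 847/486

847/486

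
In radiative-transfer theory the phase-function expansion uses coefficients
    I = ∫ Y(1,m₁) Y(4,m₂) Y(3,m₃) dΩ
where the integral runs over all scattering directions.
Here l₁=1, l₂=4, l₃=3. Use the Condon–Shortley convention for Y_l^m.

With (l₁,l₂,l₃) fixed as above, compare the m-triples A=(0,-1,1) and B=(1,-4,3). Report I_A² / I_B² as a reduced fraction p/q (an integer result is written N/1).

15/28

l's match ⇒ only the (l;m) 3-j factors differ between A and B.
A: triangle coeff Δ(1,4,3) = 1/252; Σ_t [1,1]: t=1:−1/48 = -1/48; (3j)²=5/84 [(1 4 3; 0 -1 1)], sign=-1
B: triangle coeff Δ(1,4,3) = 1/252; Σ_t [0,0]: t=0:+1/1440 = 1/1440; (3j)²=1/9 [(1 4 3; 1 -4 3)], sign=+1
I_A²/I_B² = (5/84)/(1/9) = 15/28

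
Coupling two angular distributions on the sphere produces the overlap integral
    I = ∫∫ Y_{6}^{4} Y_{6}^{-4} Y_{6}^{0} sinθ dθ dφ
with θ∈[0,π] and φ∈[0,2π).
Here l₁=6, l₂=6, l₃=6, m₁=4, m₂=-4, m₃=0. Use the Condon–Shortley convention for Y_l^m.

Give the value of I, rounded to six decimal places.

Rules hold: Σm=0, L=18 even, 0≤6≤12.
N = 13·13·13 = 2197
Δ = 6!·6!·6!/19! = 1/325909584
Racah Σ t=0..6: t=0:+1/373248000 t=1:−1/1728000 t=2:+1/110592 t=3:−1/46656 t=4:+1/110592 t=5:−1/1728000 t=6:+1/373248000 = -7/1555200
⇒ 3j(6 6 6; 0 0 0)² = 400/46189, sgn -1
Racah Σ t=0..2: t=0:+1/1658880 t=1:−1/1728000 t=2:+1/24883200 = 1/15552000
⇒ 3j(6 6 6; 4 -4 0)² = 16/46189, sgn +1
4πI² = N·(3j₀)²·(3jₘ)² = 83200/12623809
I = -1·√(0.00659072/4π) = -0.02290137

-0.022901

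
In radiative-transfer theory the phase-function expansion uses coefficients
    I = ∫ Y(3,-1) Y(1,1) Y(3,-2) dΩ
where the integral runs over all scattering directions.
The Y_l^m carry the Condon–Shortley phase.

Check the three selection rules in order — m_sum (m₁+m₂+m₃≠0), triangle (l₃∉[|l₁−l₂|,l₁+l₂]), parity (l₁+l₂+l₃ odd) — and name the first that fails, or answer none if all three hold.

m_sum

Σmᵢ = -2  ✗
l₃∈[|l₁−l₂|,l₁+l₂]=[2,4], have l₃=3
Σlᵢ = 7 ⇒ odd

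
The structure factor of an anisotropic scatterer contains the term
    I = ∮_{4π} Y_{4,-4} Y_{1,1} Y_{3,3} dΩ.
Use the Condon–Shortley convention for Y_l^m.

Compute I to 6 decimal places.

0.325735

Rules hold: Σm=0, L=8 even, 3≤3≤5.
N = 9·3·7 = 189
Δ = 2!·6!·0!/9! = 1/252
Racah Σ t=1..1: t=1:−1/36 = -1/36
⇒ 3j(4 1 3; 0 0 0)² = 4/63, sgn +1
Racah Σ t=2..2: t=2:+1/1440 = 1/1440
⇒ 3j(4 1 3; -4 1 3)² = 1/9, sgn +1
4πI² = N·(3j₀)²·(3jₘ)² = 4/3
I = +1·√(1.33333/4π) = 0.32573501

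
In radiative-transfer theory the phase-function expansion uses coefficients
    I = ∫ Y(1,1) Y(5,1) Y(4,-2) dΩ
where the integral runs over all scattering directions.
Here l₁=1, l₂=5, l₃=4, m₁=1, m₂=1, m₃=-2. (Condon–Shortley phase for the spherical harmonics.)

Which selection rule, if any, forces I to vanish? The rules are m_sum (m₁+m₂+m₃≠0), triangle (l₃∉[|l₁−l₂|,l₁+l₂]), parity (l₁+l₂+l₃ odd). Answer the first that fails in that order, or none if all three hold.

none

Σmᵢ = 0  ✓
l₃∈[|l₁−l₂|,l₁+l₂]=[4,6], have l₃=4  ✓
Σlᵢ = 10 ⇒ even  ✓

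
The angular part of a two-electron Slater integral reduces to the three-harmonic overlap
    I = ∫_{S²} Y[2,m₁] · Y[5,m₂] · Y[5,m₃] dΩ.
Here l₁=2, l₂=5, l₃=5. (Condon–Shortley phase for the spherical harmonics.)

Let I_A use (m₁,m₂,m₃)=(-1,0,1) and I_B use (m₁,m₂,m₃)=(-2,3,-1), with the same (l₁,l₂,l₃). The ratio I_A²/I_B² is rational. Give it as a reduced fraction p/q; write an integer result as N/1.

Shared (l₁,l₂,l₃)=(2,5,5): N and (l;000)² cancel in I_A²/I_B².
A: Δ = 2!·2!·8!/13! = 1/38610; Racah Σ t=1..2: t=1:−1/1152 t=2:+1/1440 = -1/5760; ⇒ 3j(2 5 5; -1 0 1)² = 1/858, sgn -1
B: Δ = 2!·2!·8!/13! = 1/38610; Racah Σ t=2..2: t=2:+1/5760 = 1/5760; ⇒ 3j(2 5 5; -2 3 -1)² = 56/2145, sgn +1
I_A²/I_B² = (1/858)/(56/2145) = 5/112

5/112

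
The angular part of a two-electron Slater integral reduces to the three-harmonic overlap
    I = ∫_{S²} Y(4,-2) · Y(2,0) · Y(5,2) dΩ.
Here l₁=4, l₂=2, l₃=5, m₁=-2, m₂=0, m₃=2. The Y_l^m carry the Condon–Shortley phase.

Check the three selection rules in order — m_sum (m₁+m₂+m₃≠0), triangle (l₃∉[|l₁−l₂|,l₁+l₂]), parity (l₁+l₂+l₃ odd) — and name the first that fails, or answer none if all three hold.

azimuthal sum: -2 + 0 + 2 = 0  ✓
2 ≤ 5 ≤ 6 (triangle on l)  ✓
L = 4 + 2 + 5 = 11 (odd)  ✗

parity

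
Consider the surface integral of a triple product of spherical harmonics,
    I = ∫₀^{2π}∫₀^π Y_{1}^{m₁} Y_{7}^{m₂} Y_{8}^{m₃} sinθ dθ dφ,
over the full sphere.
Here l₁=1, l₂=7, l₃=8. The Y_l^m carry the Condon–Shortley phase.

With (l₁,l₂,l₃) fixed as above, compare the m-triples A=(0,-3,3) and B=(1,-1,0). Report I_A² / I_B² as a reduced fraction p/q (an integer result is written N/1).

l's match ⇒ only the (l;m) 3-j factors differ between A and B.
A: triangle coeff Δ(1,7,8) = 1/2040; Σ_t [0,0]: t=0:+1/87091200 = 1/87091200; (3j)²=11/408 [(1 7 8; 0 -3 3)], sign=-1
B: triangle coeff Δ(1,7,8) = 1/2040; Σ_t [0,0]: t=0:+1/58060800 = 1/58060800; (3j)²=7/510 [(1 7 8; 1 -1 0)], sign=+1
I_A²/I_B² = (11/408)/(7/510) = 55/28

55/28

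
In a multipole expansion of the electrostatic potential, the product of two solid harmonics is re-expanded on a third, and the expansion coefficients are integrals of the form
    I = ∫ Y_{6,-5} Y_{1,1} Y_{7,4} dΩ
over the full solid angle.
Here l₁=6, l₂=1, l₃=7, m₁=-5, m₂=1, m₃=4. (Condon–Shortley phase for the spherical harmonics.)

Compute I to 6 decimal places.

0.060604

m-sum 0 ✓  L=14 even ✓  5≤7≤7 ✓
Π(2lᵢ+1) = 13×3×15 = 585
triangle coeff Δ(6,1,7) = 1/1365
Σ_t [0,0]: t=0:+1/518400 = 1/518400
(3j)²=7/195 [(6 1 7; 0 0 0)], sign=-1
Σ_t [0,0]: t=0:+1/79833600 = 1/79833600
(3j)²=1/455 [(6 1 7; -5 1 4)], sign=-1
⇒ 4πI² = 3/65
I = (+1)√(3/65/(4π)) = 0.06060368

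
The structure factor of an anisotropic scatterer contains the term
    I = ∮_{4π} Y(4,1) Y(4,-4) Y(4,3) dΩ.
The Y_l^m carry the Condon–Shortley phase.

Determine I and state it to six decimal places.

Rules hold: Σm=0, L=12 even, 0≤4≤8.
N = 9·9·9 = 729
Δ = 4!·4!·4!/13! = 1/450450
Racah Σ t=0..4: t=0:+1/13824 t=1:−1/216 t=2:+1/64 t=3:−1/216 t=4:+1/13824 = 5/768
⇒ 3j(4 4 4; 0 0 0)² = 18/1001, sgn +1
Racah Σ t=0..0: t=0:+1/3456 = 1/3456
⇒ 3j(4 4 4; 1 -4 3)² = 35/1287, sgn -1
4πI² = N·(3j₀)²·(3jₘ)² = 7290/20449
I = -1·√(0.356497/4π) = -0.16843130

-0.168431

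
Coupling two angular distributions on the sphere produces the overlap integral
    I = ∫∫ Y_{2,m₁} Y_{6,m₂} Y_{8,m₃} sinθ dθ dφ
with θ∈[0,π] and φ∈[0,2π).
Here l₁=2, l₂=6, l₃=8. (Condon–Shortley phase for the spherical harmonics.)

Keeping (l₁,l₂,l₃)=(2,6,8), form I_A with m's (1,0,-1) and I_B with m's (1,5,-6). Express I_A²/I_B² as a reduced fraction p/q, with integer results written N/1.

21/26

l's match ⇒ only the (l;m) 3-j factors differ between A and B.
A: triangle coeff Δ(2,6,8) = 1/30940; Σ_t [0,0]: t=0:+1/3110400 = 1/3110400; (3j)²=21/1105 [(2 6 8; 1 0 -1)], sign=-1
B: triangle coeff Δ(2,6,8) = 1/30940; Σ_t [0,0]: t=0:+1/239500800 = 1/239500800; (3j)²=2/85 [(2 6 8; 1 5 -6)], sign=+1
I_A²/I_B² = (21/1105)/(2/85) = 21/26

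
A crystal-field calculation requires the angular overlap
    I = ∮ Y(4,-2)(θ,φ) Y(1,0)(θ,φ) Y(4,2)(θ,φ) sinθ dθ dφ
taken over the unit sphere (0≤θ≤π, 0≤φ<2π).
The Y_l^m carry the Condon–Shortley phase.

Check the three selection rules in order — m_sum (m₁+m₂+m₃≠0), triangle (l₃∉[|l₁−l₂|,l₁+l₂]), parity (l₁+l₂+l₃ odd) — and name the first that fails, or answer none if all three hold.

parity

azimuthal sum: -2 + 0 + 2 = 0  ✓
3 ≤ 4 ≤ 5 (triangle on l)  ✓
L = 4 + 1 + 4 = 9 (odd)  ✗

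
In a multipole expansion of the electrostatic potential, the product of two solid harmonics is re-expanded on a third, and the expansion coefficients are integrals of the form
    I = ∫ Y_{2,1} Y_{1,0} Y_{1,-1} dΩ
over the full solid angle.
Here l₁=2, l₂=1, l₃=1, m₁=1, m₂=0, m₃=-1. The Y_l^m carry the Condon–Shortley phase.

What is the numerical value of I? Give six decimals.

-0.218510

Rules hold: Σm=0, L=4 even, 1≤1≤3.
N = 5·3·3 = 45
Δ = 2!·2!·0!/5! = 1/30
Racah Σ t=1..1: t=1:−1/1 = -1/1
⇒ 3j(2 1 1; 0 0 0)² = 2/15, sgn +1
Racah Σ t=1..1: t=1:−1/2 = -1/2
⇒ 3j(2 1 1; 1 0 -1)² = 1/10, sgn -1
4πI² = N·(3j₀)²·(3jₘ)² = 3/5
I = -1·√(0.6/4π) = -0.21850969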